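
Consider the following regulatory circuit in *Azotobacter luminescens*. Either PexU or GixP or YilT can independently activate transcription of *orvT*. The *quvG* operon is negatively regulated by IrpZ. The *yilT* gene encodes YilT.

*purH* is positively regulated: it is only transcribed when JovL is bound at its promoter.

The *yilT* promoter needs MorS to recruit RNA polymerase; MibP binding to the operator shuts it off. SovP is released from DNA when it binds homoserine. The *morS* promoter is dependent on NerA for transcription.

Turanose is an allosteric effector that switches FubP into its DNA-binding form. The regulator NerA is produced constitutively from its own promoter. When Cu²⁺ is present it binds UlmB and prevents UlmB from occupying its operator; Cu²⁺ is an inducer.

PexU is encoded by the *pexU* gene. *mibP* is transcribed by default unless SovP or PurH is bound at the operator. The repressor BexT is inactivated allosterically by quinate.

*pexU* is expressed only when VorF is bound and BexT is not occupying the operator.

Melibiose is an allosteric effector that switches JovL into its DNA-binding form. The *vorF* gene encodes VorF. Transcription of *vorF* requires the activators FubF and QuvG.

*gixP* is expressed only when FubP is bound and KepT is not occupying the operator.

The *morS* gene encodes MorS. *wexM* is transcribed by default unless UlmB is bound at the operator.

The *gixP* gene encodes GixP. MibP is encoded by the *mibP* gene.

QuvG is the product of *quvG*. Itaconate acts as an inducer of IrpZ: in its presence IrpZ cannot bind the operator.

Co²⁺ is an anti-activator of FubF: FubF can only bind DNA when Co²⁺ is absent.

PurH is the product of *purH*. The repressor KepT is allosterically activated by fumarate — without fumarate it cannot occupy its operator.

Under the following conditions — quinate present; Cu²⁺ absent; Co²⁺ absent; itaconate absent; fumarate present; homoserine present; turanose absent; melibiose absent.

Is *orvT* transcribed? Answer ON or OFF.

Co²⁺ is absent, so FubF is active.
Itaconate is absent, so IrpZ is active.
With repressor IrpZ bound, *quvG* is not transcribed.
So QuvG is not produced.
Required activator QuvG is absent, so *vorF* is not transcribed.
So VorF is not produced.
Quinate is present, so BexT is inactive.
Required activator VorF is absent, so *pexU* is not transcribed.
So PexU is not produced.
Turanose is absent, so FubP is inactive.
Fumarate is present, so KepT is active.
With repressor KepT bound, *gixP* is not transcribed.
So GixP is not produced.
Homoserine is present, so SovP is inactive.
Melibiose is absent, so JovL is inactive.
Required activator JovL is absent, so *purH* is not transcribed.
So PurH is not produced.
With no repressor bound, *mibP* is transcribed.
So MibP is produced and active.
NerA is produced constitutively and is active.
No repressor is bound and NerA is active, so *morS* is transcribed.
So MorS is produced and active.
With repressor MibP bound, *yilT* is not transcribed.
So YilT is not produced.
No activator is available at the *orvT* promoter, so *orvT* is not transcribed.

OFF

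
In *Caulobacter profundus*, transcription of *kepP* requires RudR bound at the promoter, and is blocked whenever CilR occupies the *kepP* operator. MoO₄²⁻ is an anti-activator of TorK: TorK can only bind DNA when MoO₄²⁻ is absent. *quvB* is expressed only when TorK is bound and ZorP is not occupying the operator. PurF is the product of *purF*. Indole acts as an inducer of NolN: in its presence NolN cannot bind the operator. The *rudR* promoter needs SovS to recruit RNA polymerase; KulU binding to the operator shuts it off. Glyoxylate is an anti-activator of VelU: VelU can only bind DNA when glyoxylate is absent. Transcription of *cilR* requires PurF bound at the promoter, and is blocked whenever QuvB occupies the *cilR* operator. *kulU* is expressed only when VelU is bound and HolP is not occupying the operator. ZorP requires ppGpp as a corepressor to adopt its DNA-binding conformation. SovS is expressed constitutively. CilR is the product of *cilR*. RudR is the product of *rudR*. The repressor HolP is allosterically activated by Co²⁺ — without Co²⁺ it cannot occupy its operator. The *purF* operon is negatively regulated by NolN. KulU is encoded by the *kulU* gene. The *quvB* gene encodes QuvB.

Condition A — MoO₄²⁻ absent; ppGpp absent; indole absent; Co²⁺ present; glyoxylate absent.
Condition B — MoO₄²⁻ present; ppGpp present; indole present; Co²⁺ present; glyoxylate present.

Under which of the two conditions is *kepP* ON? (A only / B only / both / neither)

A only

Condition A:
MoO₄²⁻ is absent, so TorK is active.
ppGpp is absent, so ZorP is inactive.
No repressor is bound and TorK is active, so *quvB* is transcribed.
So QuvB is produced and active.
Indole is absent, so NolN is active.
With repressor NolN bound, *purF* is not transcribed.
So PurF is not produced.
With repressor QuvB bound, *cilR* is not transcribed.
So CilR is not produced.
Co²⁺ is present, so HolP is active.
Glyoxylate is absent, so VelU is active.
With repressor HolP bound, *kulU* is not transcribed.
So KulU is not produced.
SovS is produced constitutively and is active.
No repressor is bound and SovS is active, so *rudR* is transcribed.
So RudR is produced and active.
No repressor is bound and RudR is active, so *kepP* is transcribed.
→ *kepP* is ON in A.
Condition B:
MoO₄²⁻ is present, so TorK is inactive.
ppGpp is present, so ZorP is active.
With repressor ZorP bound, *quvB* is not transcribed.
So QuvB is not produced.
Indole is present, so NolN is inactive.
With no repressor bound, *purF* is transcribed.
So PurF is produced and active.
No repressor is bound and PurF is active, so *cilR* is transcribed.
So CilR is produced and active.
Co²⁺ is present, so HolP is active.
Glyoxylate is present, so VelU is inactive.
With repressor HolP bound, *kulU* is not transcribed.
So KulU is not produced.
SovS is produced constitutively and is active.
No repressor is bound and SovS is active, so *rudR* is transcribed.
So RudR is produced and active.
With repressor CilR bound, *kepP* is not transcribed.
→ *kepP* is OFF in B.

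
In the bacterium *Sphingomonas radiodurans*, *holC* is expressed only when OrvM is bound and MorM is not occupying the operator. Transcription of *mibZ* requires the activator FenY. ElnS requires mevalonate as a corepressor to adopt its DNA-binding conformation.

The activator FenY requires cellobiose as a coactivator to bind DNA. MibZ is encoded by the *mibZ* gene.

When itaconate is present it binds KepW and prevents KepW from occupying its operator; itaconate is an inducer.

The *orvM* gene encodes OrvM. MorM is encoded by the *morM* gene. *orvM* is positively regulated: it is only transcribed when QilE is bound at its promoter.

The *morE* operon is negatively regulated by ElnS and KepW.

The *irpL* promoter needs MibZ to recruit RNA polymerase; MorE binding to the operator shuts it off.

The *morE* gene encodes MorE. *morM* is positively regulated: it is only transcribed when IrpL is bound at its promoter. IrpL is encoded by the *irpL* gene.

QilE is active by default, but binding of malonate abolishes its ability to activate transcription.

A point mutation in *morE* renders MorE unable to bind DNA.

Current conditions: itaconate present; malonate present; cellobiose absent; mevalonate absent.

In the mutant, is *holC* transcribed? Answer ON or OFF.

OFF

Cellobiose is absent, so FenY is inactive.
Required activator FenY is absent, so *mibZ* is not transcribed.
So MibZ is not produced.
MorE is non-functional in this strain, so it has no effect.
Required activator MibZ is absent, so *irpL* is not transcribed.
So IrpL is not produced.
Required activator IrpL is absent, so *morM* is not transcribed.
So MorM is not produced.
Malonate is present, so QilE is inactive.
Required activator QilE is absent, so *orvM* is not transcribed.
So OrvM is not produced.
Required activator OrvM is absent, so *holC* is not transcribed.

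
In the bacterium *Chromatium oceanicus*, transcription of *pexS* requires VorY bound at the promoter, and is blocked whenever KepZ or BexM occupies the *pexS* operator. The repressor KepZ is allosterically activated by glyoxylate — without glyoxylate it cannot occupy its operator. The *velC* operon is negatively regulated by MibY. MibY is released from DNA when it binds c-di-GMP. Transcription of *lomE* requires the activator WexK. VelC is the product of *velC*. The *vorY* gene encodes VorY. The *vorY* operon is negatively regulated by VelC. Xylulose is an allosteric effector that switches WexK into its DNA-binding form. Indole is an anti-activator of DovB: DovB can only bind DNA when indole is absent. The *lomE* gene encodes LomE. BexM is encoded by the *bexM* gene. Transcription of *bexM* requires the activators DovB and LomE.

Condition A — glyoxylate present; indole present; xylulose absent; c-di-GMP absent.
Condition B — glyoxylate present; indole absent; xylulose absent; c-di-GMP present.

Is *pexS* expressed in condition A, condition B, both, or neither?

neither

Condition A:
Glyoxylate is present, so KepZ is active.
Indole is present, so DovB is inactive.
Xylulose is absent, so WexK is inactive.
Required activator WexK is absent, so *lomE* is not transcribed.
So LomE is not produced.
Required activator DovB is absent, so *bexM* is not transcribed.
So BexM is not produced.
c-di-GMP is absent, so MibY is active.
With repressor MibY bound, *velC* is not transcribed.
So VelC is not produced.
With no repressor bound, *vorY* is transcribed.
So VorY is produced and active.
With repressor KepZ bound, *pexS* is not transcribed.
→ *pexS* is OFF in A.
Condition B:
Glyoxylate is present, so KepZ is active.
Indole is absent, so DovB is active.
Xylulose is absent, so WexK is inactive.
Required activator WexK is absent, so *lomE* is not transcribed.
So LomE is not produced.
Required activator LomE is absent, so *bexM* is not transcribed.
So BexM is not produced.
c-di-GMP is present, so MibY is inactive.
With no repressor bound, *velC* is transcribed.
So VelC is produced and active.
With repressor VelC bound, *vorY* is not transcribed.
So VorY is not produced.
With repressor KepZ bound, *pexS* is not transcribed.
→ *pexS* is OFF in B.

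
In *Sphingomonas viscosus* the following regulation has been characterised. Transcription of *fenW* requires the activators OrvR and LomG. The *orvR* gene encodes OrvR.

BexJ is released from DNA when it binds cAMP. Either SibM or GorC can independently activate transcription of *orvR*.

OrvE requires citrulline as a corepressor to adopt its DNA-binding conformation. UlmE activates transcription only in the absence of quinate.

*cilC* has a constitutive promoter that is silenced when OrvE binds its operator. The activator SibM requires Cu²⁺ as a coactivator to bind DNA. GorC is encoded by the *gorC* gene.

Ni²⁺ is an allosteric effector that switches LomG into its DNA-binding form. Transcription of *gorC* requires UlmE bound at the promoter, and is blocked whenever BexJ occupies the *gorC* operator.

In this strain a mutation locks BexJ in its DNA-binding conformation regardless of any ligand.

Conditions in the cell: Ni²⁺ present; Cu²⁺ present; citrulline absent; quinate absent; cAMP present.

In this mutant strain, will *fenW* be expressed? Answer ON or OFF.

ON

Cu²⁺ is present, so SibM is active.
BexJ is constitutively active in this strain.
Quinate is absent, so UlmE is active.
With repressor BexJ bound, *gorC* is not transcribed.
So GorC is not produced.
Activator SibM is present, so *orvR* is transcribed.
So OrvR is produced and active.
Ni²⁺ is present, so LomG is active.
No repressor is bound and OrvR and LomG are active, so *fenW* is transcribed.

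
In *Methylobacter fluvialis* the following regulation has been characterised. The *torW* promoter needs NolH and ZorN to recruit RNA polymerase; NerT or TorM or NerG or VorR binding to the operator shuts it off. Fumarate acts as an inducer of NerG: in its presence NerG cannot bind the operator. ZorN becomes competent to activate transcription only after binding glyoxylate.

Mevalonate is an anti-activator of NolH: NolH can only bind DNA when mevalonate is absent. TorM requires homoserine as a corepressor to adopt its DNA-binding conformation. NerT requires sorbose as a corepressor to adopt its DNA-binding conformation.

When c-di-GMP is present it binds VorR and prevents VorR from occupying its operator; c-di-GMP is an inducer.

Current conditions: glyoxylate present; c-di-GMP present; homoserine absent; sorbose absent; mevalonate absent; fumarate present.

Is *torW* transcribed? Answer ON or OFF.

Sorbose is absent, so NerT is inactive.
Mevalonate is absent, so NolH is active.
Glyoxylate is present, so ZorN is active.
Homoserine is absent, so TorM is inactive.
Fumarate is present, so NerG is inactive.
c-di-GMP is present, so VorR is inactive.
No repressor is bound and NolH and ZorN are active, so *torW* is transcribed.

ON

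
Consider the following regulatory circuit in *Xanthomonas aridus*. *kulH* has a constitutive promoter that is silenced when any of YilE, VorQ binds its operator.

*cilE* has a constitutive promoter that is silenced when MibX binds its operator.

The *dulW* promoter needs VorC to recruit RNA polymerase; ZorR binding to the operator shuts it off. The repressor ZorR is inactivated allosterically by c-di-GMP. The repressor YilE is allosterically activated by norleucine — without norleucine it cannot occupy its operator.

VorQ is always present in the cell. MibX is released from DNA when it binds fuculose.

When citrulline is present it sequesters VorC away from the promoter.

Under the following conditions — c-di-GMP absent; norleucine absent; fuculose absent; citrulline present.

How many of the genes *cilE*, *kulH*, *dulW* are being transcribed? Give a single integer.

0

Fuculose is absent, so MibX is active.
With repressor MibX bound, *cilE* is not transcribed.
→ *cilE* is OFF.
Norleucine is absent, so YilE is inactive.
VorQ is produced constitutively and is active.
With repressor VorQ bound, *kulH* is not transcribed.
→ *kulH* is OFF.
Citrulline is present, so VorC is inactive.
c-di-GMP is absent, so ZorR is active.
With repressor ZorR bound, *dulW* is not transcribed.
→ *dulW* is OFF.
0 of the 3 genes are transcribed.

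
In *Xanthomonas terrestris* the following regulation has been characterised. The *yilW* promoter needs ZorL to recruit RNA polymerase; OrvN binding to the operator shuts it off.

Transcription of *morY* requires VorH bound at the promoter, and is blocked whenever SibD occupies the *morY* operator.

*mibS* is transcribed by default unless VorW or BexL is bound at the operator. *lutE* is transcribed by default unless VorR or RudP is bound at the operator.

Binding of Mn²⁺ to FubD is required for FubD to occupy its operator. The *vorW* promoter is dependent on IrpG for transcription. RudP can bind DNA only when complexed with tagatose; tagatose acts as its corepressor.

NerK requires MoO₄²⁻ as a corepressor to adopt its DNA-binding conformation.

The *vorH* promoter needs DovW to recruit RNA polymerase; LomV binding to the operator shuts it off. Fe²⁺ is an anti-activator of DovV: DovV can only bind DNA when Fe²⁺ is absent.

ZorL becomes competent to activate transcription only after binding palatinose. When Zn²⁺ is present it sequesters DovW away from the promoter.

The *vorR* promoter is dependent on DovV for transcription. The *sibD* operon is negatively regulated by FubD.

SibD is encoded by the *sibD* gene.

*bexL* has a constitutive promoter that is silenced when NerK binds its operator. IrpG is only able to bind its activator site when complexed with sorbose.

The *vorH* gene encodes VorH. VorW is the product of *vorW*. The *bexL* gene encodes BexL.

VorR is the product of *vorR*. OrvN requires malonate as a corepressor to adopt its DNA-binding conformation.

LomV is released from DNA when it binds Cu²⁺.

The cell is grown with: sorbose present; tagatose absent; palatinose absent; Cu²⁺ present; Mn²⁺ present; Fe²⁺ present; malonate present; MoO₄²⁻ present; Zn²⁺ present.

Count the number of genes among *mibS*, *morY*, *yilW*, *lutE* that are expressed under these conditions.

1

Sorbose is present, so IrpG is active.
No repressor is bound and IrpG is active, so *vorW* is transcribed.
So VorW is produced and active.
MoO₄²⁻ is present, so NerK is active.
With repressor NerK bound, *bexL* is not transcribed.
So BexL is not produced.
With repressor VorW bound, *mibS* is not transcribed.
→ *mibS* is OFF.
Mn²⁺ is present, so FubD is active.
With repressor FubD bound, *sibD* is not transcribed.
So SibD is not produced.
Cu²⁺ is present, so LomV is inactive.
Zn²⁺ is present, so DovW is inactive.
Required activator DovW is absent, so *vorH* is not transcribed.
So VorH is not produced.
Required activator VorH is absent, so *morY* is not transcribed.
→ *morY* is OFF.
Malonate is present, so OrvN is active.
Palatinose is absent, so ZorL is inactive.
With repressor OrvN bound, *yilW* is not transcribed.
→ *yilW* is OFF.
Fe²⁺ is present, so DovV is inactive.
Required activator DovV is absent, so *vorR* is not transcribed.
So VorR is not produced.
Tagatose is absent, so RudP is inactive.
With no repressor bound, *lutE* is transcribed.
→ *lutE* is ON.
1 of the 4 genes is transcribed.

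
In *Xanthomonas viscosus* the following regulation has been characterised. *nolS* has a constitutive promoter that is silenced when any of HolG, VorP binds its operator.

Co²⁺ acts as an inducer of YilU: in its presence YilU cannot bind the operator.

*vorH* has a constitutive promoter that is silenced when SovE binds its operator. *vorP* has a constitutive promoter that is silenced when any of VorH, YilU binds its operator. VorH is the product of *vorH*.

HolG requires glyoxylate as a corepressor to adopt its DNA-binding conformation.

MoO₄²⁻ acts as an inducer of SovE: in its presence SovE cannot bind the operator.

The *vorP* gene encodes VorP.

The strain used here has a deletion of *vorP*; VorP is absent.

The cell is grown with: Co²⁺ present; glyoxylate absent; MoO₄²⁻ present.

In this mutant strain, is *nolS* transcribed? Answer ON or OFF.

Glyoxylate is absent, so HolG is inactive.
VorP is non-functional in this strain, so it has no effect.
With no repressor bound, *nolS* is transcribed.

ON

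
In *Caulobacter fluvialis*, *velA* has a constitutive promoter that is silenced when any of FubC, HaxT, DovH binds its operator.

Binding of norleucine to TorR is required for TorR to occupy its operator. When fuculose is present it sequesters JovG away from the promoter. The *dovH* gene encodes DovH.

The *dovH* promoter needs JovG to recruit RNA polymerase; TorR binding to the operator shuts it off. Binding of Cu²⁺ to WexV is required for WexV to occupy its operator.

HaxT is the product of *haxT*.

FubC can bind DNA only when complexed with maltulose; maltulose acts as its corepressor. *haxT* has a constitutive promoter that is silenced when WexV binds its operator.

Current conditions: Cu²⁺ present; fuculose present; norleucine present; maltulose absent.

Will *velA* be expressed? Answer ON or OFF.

ON

Maltulose is absent, so FubC is inactive.
Cu²⁺ is present, so WexV is active.
With repressor WexV bound, *haxT* is not transcribed.
So HaxT is not produced.
Norleucine is present, so TorR is active.
Fuculose is present, so JovG is inactive.
With repressor TorR bound, *dovH* is not transcribed.
So DovH is not produced.
With no repressor bound, *velA* is transcribed.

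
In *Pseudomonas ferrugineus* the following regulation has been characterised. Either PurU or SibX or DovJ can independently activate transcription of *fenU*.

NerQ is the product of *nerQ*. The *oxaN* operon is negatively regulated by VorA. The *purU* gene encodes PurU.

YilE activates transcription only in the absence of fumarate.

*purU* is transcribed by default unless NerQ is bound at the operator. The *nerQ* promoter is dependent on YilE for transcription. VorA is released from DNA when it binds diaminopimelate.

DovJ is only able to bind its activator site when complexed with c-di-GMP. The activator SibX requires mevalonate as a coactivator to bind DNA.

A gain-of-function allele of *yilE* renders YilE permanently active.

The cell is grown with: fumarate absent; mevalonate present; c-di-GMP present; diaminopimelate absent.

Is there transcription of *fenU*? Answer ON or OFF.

YilE is constitutively active in this strain.
No repressor is bound and YilE is active, so *nerQ* is transcribed.
So NerQ is produced and active.
With repressor NerQ bound, *purU* is not transcribed.
So PurU is not produced.
Mevalonate is present, so SibX is active.
c-di-GMP is present, so DovJ is active.
Activator SibX is present, so *fenU* is transcribed.

ON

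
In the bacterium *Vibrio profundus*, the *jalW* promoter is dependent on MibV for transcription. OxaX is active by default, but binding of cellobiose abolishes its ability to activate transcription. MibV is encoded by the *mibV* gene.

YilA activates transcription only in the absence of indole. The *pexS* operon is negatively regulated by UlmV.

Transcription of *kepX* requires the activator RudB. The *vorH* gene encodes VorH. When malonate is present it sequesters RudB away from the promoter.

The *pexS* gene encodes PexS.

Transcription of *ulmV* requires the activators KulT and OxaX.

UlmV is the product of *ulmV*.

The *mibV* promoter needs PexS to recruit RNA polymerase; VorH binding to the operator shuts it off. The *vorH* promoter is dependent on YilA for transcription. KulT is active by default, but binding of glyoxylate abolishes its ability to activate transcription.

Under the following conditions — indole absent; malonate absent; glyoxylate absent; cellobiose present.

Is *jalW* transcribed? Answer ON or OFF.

Glyoxylate is absent, so KulT is active.
Cellobiose is present, so OxaX is inactive.
Required activator OxaX is absent, so *ulmV* is not transcribed.
So UlmV is not produced.
With no repressor bound, *pexS* is transcribed.
So PexS is produced and active.
Indole is absent, so YilA is active.
No repressor is bound and YilA is active, so *vorH* is transcribed.
So VorH is produced and active.
With repressor VorH bound, *mibV* is not transcribed.
So MibV is not produced.
Required activator MibV is absent, so *jalW* is not transcribed.

OFF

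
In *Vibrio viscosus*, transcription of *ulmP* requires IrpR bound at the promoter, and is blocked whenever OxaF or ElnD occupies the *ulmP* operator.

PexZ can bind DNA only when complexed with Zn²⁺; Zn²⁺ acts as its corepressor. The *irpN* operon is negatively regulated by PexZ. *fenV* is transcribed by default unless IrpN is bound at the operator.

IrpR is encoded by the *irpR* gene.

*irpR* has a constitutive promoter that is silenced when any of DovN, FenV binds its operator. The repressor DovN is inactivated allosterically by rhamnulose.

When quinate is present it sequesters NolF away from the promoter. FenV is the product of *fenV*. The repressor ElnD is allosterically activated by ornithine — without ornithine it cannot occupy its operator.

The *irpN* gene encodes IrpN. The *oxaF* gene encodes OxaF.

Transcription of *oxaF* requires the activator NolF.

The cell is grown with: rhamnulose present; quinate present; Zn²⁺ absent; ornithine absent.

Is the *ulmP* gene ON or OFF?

Rhamnulose is present, so DovN is inactive.
Zn²⁺ is absent, so PexZ is inactive.
With no repressor bound, *irpN* is transcribed.
So IrpN is produced and active.
With repressor IrpN bound, *fenV* is not transcribed.
So FenV is not produced.
With no repressor bound, *irpR* is transcribed.
So IrpR is produced and active.
Quinate is present, so NolF is inactive.
Required activator NolF is absent, so *oxaF* is not transcribed.
So OxaF is not produced.
Ornithine is absent, so ElnD is inactive.
No repressor is bound and IrpR is active, so *ulmP* is transcribed.

ON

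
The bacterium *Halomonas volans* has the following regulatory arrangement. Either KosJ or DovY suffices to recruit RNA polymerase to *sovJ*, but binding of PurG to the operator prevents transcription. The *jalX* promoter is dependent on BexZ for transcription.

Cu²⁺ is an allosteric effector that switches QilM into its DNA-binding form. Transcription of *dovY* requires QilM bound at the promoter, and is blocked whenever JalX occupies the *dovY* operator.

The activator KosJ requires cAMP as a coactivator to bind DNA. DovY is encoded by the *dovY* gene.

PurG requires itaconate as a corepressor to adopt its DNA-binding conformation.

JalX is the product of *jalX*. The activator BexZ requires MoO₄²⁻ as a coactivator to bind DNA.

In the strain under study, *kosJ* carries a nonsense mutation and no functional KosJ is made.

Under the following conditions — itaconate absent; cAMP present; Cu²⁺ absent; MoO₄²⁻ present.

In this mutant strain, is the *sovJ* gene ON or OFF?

KosJ is non-functional in this strain, so it has no effect.
Cu²⁺ is absent, so QilM is inactive.
MoO₄²⁻ is present, so BexZ is active.
No repressor is bound and BexZ is active, so *jalX* is transcribed.
So JalX is produced and active.
With repressor JalX bound, *dovY* is not transcribed.
So DovY is not produced.
Itaconate is absent, so PurG is inactive.
No activator is available at the *sovJ* promoter, so *sovJ* is not transcribed.

OFF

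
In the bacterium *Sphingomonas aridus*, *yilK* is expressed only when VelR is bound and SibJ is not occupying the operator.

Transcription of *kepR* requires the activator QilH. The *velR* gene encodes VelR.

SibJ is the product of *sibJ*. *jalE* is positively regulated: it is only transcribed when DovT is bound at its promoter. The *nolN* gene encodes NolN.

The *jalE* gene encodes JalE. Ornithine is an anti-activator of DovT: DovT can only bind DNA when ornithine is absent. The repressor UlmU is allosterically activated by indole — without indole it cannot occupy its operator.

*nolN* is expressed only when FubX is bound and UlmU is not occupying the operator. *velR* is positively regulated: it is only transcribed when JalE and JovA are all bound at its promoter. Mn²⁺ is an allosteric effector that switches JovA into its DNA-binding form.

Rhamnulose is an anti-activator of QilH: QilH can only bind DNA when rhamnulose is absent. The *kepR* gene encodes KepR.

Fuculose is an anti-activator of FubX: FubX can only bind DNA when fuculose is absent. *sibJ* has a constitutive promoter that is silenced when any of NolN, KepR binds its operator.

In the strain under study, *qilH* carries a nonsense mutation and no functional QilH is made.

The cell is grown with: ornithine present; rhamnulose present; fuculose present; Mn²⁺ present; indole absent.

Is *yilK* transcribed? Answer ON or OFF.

Ornithine is present, so DovT is inactive.
Required activator DovT is absent, so *jalE* is not transcribed.
So JalE is not produced.
Mn²⁺ is present, so JovA is active.
Required activator JalE is absent, so *velR* is not transcribed.
So VelR is not produced.
Indole is absent, so UlmU is inactive.
Fuculose is present, so FubX is inactive.
Required activator FubX is absent, so *nolN* is not transcribed.
So NolN is not produced.
QilH is non-functional in this strain, so it has no effect.
Required activator QilH is absent, so *kepR* is not transcribed.
So KepR is not produced.
With no repressor bound, *sibJ* is transcribed.
So SibJ is produced and active.
With repressor SibJ bound, *yilK* is not transcribed.

OFF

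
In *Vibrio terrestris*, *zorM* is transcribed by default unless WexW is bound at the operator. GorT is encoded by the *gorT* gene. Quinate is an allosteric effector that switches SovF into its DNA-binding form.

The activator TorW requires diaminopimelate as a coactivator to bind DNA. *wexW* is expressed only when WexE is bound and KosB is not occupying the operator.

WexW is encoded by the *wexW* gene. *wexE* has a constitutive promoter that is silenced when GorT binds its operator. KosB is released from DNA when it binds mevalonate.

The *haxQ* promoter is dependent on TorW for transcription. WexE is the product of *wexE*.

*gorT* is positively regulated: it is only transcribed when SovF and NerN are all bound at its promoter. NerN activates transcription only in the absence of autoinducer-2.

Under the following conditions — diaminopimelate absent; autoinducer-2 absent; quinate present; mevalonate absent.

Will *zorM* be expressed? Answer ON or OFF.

ON

Quinate is present, so SovF is active.
Autoinducer-2 is absent, so NerN is active.
No repressor is bound and SovF and NerN are active, so *gorT* is transcribed.
So GorT is produced and active.
With repressor GorT bound, *wexE* is not transcribed.
So WexE is not produced.
Mevalonate is absent, so KosB is active.
With repressor KosB bound, *wexW* is not transcribed.
So WexW is not produced.
With no repressor bound, *zorM* is transcribed.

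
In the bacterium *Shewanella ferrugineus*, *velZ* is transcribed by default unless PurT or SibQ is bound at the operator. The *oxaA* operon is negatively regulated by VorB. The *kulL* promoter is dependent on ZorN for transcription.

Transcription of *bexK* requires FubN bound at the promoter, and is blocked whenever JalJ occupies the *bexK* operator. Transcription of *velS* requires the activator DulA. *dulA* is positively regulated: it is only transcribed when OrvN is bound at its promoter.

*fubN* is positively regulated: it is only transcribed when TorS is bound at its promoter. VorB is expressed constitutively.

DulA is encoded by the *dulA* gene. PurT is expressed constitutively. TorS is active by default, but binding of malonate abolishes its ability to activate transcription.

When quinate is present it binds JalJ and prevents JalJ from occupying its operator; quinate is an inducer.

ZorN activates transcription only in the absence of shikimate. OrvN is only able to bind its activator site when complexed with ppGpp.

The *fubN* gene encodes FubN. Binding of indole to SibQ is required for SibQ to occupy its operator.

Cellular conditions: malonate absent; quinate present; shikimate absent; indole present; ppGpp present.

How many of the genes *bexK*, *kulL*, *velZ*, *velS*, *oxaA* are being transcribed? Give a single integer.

Malonate is absent, so TorS is active.
No repressor is bound and TorS is active, so *fubN* is transcribed.
So FubN is produced and active.
Quinate is present, so JalJ is inactive.
No repressor is bound and FubN is active, so *bexK* is transcribed.
→ *bexK* is ON.
Shikimate is absent, so ZorN is active.
No repressor is bound and ZorN is active, so *kulL* is transcribed.
→ *kulL* is ON.
PurT is produced constitutively and is active.
Indole is present, so SibQ is active.
With repressor PurT bound, *velZ* is not transcribed.
→ *velZ* is OFF.
ppGpp is present, so OrvN is active.
No repressor is bound and OrvN is active, so *dulA* is transcribed.
So DulA is produced and active.
No repressor is bound and DulA is active, so *velS* is transcribed.
→ *velS* is ON.
VorB is produced constitutively and is active.
With repressor VorB bound, *oxaA* is not transcribed.
→ *oxaA* is OFF.
3 of the 5 genes are transcribed.

3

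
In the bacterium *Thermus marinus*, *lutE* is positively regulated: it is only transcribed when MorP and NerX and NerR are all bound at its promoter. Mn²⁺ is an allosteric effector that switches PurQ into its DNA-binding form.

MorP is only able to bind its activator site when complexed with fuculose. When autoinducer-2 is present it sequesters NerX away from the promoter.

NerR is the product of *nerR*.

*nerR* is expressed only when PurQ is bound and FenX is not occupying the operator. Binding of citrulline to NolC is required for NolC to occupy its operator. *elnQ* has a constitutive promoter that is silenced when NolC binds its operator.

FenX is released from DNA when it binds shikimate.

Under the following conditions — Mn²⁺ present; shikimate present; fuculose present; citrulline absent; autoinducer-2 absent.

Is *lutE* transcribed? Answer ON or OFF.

Fuculose is present, so MorP is active.
Autoinducer-2 is absent, so NerX is active.
Shikimate is present, so FenX is inactive.
Mn²⁺ is present, so PurQ is active.
No repressor is bound and PurQ is active, so *nerR* is transcribed.
So NerR is produced and active.
No repressor is bound and MorP and NerX and NerR are active, so *lutE* is transcribed.

ON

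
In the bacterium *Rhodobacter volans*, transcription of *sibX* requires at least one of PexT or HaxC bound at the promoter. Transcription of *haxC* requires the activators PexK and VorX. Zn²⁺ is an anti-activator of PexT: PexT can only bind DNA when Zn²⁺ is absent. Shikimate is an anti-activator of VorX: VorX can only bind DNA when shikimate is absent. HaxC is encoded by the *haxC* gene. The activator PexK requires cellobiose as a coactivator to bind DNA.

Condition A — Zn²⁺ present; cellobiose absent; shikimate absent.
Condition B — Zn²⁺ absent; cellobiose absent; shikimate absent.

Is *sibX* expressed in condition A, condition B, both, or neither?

Condition A:
Zn²⁺ is present, so PexT is inactive.
Cellobiose is absent, so PexK is inactive.
Shikimate is absent, so VorX is active.
Required activator PexK is absent, so *haxC* is not transcribed.
So HaxC is not produced.
No activator is available at the *sibX* promoter, so *sibX* is not transcribed.
→ *sibX* is OFF in A.
Condition B:
Zn²⁺ is absent, so PexT is active.
Cellobiose is absent, so PexK is inactive.
Shikimate is absent, so VorX is active.
Required activator PexK is absent, so *haxC* is not transcribed.
So HaxC is not produced.
Activator PexT is present, so *sibX* is transcribed.
→ *sibX* is ON in B.

B only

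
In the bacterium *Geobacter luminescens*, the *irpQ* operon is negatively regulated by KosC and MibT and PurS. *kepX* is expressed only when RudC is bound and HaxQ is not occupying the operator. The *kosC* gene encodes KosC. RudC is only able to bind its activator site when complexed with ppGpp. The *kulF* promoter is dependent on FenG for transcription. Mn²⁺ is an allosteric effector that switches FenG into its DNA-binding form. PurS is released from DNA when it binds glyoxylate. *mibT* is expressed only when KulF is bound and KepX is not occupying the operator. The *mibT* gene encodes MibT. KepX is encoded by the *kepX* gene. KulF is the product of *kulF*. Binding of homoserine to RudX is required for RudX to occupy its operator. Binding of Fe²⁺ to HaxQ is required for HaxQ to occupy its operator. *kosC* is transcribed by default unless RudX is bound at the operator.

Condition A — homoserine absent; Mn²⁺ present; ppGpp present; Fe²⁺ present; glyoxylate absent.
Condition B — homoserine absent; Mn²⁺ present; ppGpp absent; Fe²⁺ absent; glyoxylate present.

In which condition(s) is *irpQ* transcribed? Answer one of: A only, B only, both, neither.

neither

Condition A:
Homoserine is absent, so RudX is inactive.
With no repressor bound, *kosC* is transcribed.
So KosC is produced and active.
Mn²⁺ is present, so FenG is active.
No repressor is bound and FenG is active, so *kulF* is transcribed.
So KulF is produced and active.
ppGpp is present, so RudC is active.
Fe²⁺ is present, so HaxQ is active.
With repressor HaxQ bound, *kepX* is not transcribed.
So KepX is not produced.
No repressor is bound and KulF is active, so *mibT* is transcribed.
So MibT is produced and active.
Glyoxylate is absent, so PurS is active.
With repressor KosC bound, *irpQ* is not transcribed.
→ *irpQ* is OFF in A.
Condition B:
Homoserine is absent, so RudX is inactive.
With no repressor bound, *kosC* is transcribed.
So KosC is produced and active.
Mn²⁺ is present, so FenG is active.
No repressor is bound and FenG is active, so *kulF* is transcribed.
So KulF is produced and active.
ppGpp is absent, so RudC is inactive.
Fe²⁺ is absent, so HaxQ is inactive.
Required activator RudC is absent, so *kepX* is not transcribed.
So KepX is not produced.
No repressor is bound and KulF is active, so *mibT* is transcribed.
So MibT is produced and active.
Glyoxylate is present, so PurS is inactive.
With repressor KosC bound, *irpQ* is not transcribed.
→ *irpQ* is OFF in B.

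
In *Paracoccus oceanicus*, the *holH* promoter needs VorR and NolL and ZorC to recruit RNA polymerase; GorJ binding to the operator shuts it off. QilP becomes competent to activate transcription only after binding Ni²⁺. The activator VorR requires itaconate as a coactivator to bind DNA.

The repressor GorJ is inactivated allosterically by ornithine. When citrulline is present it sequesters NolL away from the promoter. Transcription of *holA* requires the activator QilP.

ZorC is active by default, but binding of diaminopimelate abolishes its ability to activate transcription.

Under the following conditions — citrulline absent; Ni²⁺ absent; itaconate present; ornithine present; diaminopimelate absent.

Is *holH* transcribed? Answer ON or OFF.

ON

Ornithine is present, so GorJ is inactive.
Itaconate is present, so VorR is active.
Citrulline is absent, so NolL is active.
Diaminopimelate is absent, so ZorC is active.
No repressor is bound and VorR and NolL and ZorC are active, so *holH* is transcribed.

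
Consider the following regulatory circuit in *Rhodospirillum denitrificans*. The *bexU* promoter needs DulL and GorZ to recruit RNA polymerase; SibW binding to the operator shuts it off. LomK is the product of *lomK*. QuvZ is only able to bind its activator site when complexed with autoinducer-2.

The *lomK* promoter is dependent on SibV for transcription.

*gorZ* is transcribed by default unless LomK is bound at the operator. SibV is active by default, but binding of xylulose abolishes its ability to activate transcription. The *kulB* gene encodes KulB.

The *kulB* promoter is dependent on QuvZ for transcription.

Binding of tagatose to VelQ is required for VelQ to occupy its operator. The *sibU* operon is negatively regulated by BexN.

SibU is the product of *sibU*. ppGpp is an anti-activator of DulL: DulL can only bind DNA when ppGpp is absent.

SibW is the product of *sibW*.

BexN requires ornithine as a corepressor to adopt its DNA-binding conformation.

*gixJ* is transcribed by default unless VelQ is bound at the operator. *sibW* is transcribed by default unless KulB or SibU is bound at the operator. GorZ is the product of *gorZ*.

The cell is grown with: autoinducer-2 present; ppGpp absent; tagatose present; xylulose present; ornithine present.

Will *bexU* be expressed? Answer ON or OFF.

ppGpp is absent, so DulL is active.
Autoinducer-2 is present, so QuvZ is active.
No repressor is bound and QuvZ is active, so *kulB* is transcribed.
So KulB is produced and active.
Ornithine is present, so BexN is active.
With repressor BexN bound, *sibU* is not transcribed.
So SibU is not produced.
With repressor KulB bound, *sibW* is not transcribed.
So SibW is not produced.
Xylulose is present, so SibV is inactive.
Required activator SibV is absent, so *lomK* is not transcribed.
So LomK is not produced.
With no repressor bound, *gorZ* is transcribed.
So GorZ is produced and active.
No repressor is bound and DulL and GorZ are active, so *bexU* is transcribed.

ON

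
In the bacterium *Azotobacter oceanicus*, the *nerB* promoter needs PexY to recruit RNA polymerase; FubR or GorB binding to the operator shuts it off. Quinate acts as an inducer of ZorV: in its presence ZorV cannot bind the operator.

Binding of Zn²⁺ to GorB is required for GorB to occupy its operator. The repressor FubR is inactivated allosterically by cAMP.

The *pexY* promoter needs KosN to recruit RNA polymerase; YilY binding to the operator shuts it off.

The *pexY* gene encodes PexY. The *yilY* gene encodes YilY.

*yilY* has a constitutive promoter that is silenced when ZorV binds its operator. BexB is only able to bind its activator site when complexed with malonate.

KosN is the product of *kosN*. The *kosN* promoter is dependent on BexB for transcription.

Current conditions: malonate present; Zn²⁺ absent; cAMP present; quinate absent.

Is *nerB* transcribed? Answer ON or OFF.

cAMP is present, so FubR is inactive.
Zn²⁺ is absent, so GorB is inactive.
Malonate is present, so BexB is active.
No repressor is bound and BexB is active, so *kosN* is transcribed.
So KosN is produced and active.
Quinate is absent, so ZorV is active.
With repressor ZorV bound, *yilY* is not transcribed.
So YilY is not produced.
No repressor is bound and KosN is active, so *pexY* is transcribed.
So PexY is produced and active.
No repressor is bound and PexY is active, so *nerB* is transcribed.

ON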